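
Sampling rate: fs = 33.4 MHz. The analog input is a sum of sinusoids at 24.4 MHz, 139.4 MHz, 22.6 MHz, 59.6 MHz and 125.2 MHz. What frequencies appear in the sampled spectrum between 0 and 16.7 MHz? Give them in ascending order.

5.8 MHz, 7.2 MHz, 8.4 MHz, 9 MHz, 10.8 MHz

fs/2 = 16.7 MHz.
24.4 MHz > fs/2 = 16.7 MHz, folds to fs − 24.4 MHz = 9 MHz.
139.4 MHz mod fs = 5.8 MHz.
5.8 MHz ≤ fs/2 = 16.7 MHz, appears at 5.8 MHz.
22.6 MHz > fs/2 = 16.7 MHz, folds to fs − 22.6 MHz = 10.8 MHz.
59.6 MHz mod fs = 26.2 MHz.
26.2 MHz > fs/2 = 16.7 MHz, folds to fs − 26.2 MHz = 7.2 MHz.
125.2 MHz mod fs = 25 MHz.
25 MHz > fs/2 = 16.7 MHz, folds to fs − 25 MHz = 8.4 MHz.
Distinct values: {5.8 MHz, 7.2 MHz, 8.4 MHz, 9 MHz, 10.8 MHz}.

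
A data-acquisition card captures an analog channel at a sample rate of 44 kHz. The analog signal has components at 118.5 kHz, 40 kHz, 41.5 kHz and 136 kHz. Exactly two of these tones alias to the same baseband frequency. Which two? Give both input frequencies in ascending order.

fs/2 = 22 kHz.
118.5 kHz mod fs = 30.5 kHz.
30.5 kHz > fs/2 = 22 kHz, folds to fs − 30.5 kHz = 13.5 kHz.
40 kHz > fs/2 = 22 kHz, folds to fs − 40 kHz = 4 kHz.
41.5 kHz > fs/2 = 22 kHz, folds to fs − 41.5 kHz = 2.5 kHz.
136 kHz mod fs = 4 kHz.
4 kHz ≤ fs/2 = 22 kHz, appears at 4 kHz.
40 kHz and 136 kHz both map to 4 kHz.

40 kHz, 136 kHz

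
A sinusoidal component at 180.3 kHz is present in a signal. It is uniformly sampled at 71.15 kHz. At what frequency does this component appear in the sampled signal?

180.3 kHz mod fs = 38 kHz.
38 kHz > fs/2 = 35.575 kHz, folds to fs − 38 kHz = 33.15 kHz.

33.15 kHz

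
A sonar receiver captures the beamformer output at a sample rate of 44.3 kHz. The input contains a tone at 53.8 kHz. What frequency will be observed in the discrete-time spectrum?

9.5 kHz

53.8 kHz mod fs = 9.5 kHz.
9.5 kHz ≤ fs/2 = 22.15 kHz, appears at 9.5 kHz.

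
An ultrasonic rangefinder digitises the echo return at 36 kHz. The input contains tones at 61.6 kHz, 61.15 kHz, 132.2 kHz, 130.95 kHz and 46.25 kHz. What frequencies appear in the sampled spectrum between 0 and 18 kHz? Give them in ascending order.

fs/2 = 18 kHz.
61.6 kHz mod fs = 25.6 kHz.
25.6 kHz > fs/2 = 18 kHz, folds to fs − 25.6 kHz = 10.4 kHz.
61.15 kHz mod fs = 25.15 kHz.
25.15 kHz > fs/2 = 18 kHz, folds to fs − 25.15 kHz = 10.85 kHz.
132.2 kHz mod fs = 24.2 kHz.
24.2 kHz > fs/2 = 18 kHz, folds to fs − 24.2 kHz = 11.8 kHz.
130.95 kHz mod fs = 22.95 kHz.
22.95 kHz > fs/2 = 18 kHz, folds to fs − 22.95 kHz = 13.05 kHz.
46.25 kHz mod fs = 10.25 kHz.
10.25 kHz ≤ fs/2 = 18 kHz, appears at 10.25 kHz.
Distinct values: {10.25 kHz, 10.4 kHz, 10.85 kHz, 11.8 kHz, 13.05 kHz}.

10.25 kHz, 10.4 kHz, 10.85 kHz, 11.8 kHz, 13.05 kHz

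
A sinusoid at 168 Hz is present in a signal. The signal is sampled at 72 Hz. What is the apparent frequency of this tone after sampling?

168 Hz mod fs = 24 Hz.
24 Hz ≤ fs/2 = 36 Hz, appears at 24 Hz.

24 Hz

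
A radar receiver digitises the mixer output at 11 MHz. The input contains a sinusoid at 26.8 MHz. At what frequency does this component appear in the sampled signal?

4.8 MHz

26.8 MHz mod fs = 4.8 MHz.
4.8 MHz ≤ fs/2 = 5.5 MHz, appears at 4.8 MHz.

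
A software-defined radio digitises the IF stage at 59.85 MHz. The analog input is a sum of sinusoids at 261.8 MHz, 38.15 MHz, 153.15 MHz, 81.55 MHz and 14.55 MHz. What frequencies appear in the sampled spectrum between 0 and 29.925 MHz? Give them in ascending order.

fs/2 = 29.925 MHz.
261.8 MHz mod fs = 22.4 MHz.
22.4 MHz ≤ fs/2 = 29.925 MHz, appears at 22.4 MHz.
38.15 MHz > fs/2 = 29.925 MHz, folds to fs − 38.15 MHz = 21.7 MHz.
153.15 MHz mod fs = 33.45 MHz.
33.45 MHz > fs/2 = 29.925 MHz, folds to fs − 33.45 MHz = 26.4 MHz.
81.55 MHz mod fs = 21.7 MHz.
21.7 MHz ≤ fs/2 = 29.925 MHz, appears at 21.7 MHz.
14.55 MHz ≤ fs/2 = 29.925 MHz, passes unchanged.
Distinct values: {14.55 MHz, 21.7 MHz, 22.4 MHz, 26.4 MHz}.

14.55 MHz, 21.7 MHz, 22.4 MHz, 26.4 MHz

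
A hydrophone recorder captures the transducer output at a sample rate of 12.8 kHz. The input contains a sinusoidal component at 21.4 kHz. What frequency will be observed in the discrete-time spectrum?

4.2 kHz

21.4 kHz mod fs = 8.6 kHz.
8.6 kHz > fs/2 = 6.4 kHz, folds to fs − 8.6 kHz = 4.2 kHz.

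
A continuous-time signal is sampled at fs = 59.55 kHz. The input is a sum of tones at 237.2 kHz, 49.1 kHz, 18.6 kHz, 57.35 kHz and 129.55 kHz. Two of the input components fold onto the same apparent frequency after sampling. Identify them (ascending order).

49.1 kHz, 129.55 kHz

fs/2 = 29.775 kHz.
237.2 kHz mod fs = 58.55 kHz.
58.55 kHz > fs/2 = 29.775 kHz, folds to fs − 58.55 kHz = 1 kHz.
49.1 kHz > fs/2 = 29.775 kHz, folds to fs − 49.1 kHz = 10.45 kHz.
18.6 kHz ≤ fs/2 = 29.775 kHz, passes unchanged.
57.35 kHz > fs/2 = 29.775 kHz, folds to fs − 57.35 kHz = 2.2 kHz.
129.55 kHz mod fs = 10.45 kHz.
10.45 kHz ≤ fs/2 = 29.775 kHz, appears at 10.45 kHz.
49.1 kHz and 129.55 kHz both map to 10.45 kHz.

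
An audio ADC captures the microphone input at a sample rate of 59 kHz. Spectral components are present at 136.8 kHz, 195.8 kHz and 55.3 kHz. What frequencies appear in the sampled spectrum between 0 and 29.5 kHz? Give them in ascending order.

fs/2 = 29.5 kHz.
136.8 kHz mod fs = 18.8 kHz.
18.8 kHz ≤ fs/2 = 29.5 kHz, appears at 18.8 kHz.
195.8 kHz mod fs = 18.8 kHz.
18.8 kHz ≤ fs/2 = 29.5 kHz, appears at 18.8 kHz.
55.3 kHz > fs/2 = 29.5 kHz, folds to fs − 55.3 kHz = 3.7 kHz.
Distinct values: {3.7 kHz, 18.8 kHz}.

3.7 kHz, 18.8 kHz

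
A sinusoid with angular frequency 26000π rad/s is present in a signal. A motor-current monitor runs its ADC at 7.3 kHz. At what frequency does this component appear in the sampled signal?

1.6 kHz

ω = 26000π rad/s → f = ω/(2π) = 13000 Hz = 13 kHz.
13 kHz mod fs = 5.7 kHz.
5.7 kHz > fs/2 = 3.65 kHz, folds to fs − 5.7 kHz = 1.6 kHz.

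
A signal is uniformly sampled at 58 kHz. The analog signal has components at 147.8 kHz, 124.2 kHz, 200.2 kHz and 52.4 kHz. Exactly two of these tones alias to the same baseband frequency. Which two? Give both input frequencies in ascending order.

fs/2 = 29 kHz.
147.8 kHz mod fs = 31.8 kHz.
31.8 kHz > fs/2 = 29 kHz, folds to fs − 31.8 kHz = 26.2 kHz.
124.2 kHz mod fs = 8.2 kHz.
8.2 kHz ≤ fs/2 = 29 kHz, appears at 8.2 kHz.
200.2 kHz mod fs = 26.2 kHz.
26.2 kHz ≤ fs/2 = 29 kHz, appears at 26.2 kHz.
52.4 kHz > fs/2 = 29 kHz, folds to fs − 52.4 kHz = 5.6 kHz.
147.8 kHz and 200.2 kHz both map to 26.2 kHz.

147.8 kHz, 200.2 kHz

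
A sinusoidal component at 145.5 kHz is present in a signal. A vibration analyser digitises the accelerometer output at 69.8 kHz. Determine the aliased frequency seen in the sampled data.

145.5 kHz mod fs = 5.9 kHz.
5.9 kHz ≤ fs/2 = 34.9 kHz, appears at 5.9 kHz.

5.9 kHz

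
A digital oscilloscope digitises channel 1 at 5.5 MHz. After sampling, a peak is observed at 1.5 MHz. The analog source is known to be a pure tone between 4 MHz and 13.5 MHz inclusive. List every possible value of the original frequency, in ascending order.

Frequencies that alias to 1.5 MHz are k·fs ± 1.5 MHz for integer k ≥ 0.
k=0: 1.5 MHz.
k=1: 4 MHz, 7 MHz.
k=2: 9.5 MHz, 12.5 MHz.
k=3: 15 MHz, 18 MHz.
Within [4 MHz, 13.5 MHz]: 4 MHz, 7 MHz, 9.5 MHz, 12.5 MHz.

4 MHz, 7 MHz, 9.5 MHz, 12.5 MHz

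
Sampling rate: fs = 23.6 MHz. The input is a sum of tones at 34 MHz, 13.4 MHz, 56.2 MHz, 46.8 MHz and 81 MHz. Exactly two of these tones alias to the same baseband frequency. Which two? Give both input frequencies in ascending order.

fs/2 = 11.8 MHz.
34 MHz mod fs = 10.4 MHz.
10.4 MHz ≤ fs/2 = 11.8 MHz, appears at 10.4 MHz.
13.4 MHz > fs/2 = 11.8 MHz, folds to fs − 13.4 MHz = 10.2 MHz.
56.2 MHz mod fs = 9 MHz.
9 MHz ≤ fs/2 = 11.8 MHz, appears at 9 MHz.
46.8 MHz mod fs = 23.2 MHz.
23.2 MHz > fs/2 = 11.8 MHz, folds to fs − 23.2 MHz = 0.4 MHz.
81 MHz mod fs = 10.2 MHz.
10.2 MHz ≤ fs/2 = 11.8 MHz, appears at 10.2 MHz.
13.4 MHz and 81 MHz both map to 10.2 MHz.

13.4 MHz, 81 MHz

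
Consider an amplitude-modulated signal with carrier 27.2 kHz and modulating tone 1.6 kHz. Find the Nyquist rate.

57.6 kHz

AM sidebands sit at fc ± fm = 25.6 kHz and 28.8 kHz.
Highest-frequency component: 28.8 kHz.
Nyquist rate = 2 × 28.8 kHz = 57.6 kHz.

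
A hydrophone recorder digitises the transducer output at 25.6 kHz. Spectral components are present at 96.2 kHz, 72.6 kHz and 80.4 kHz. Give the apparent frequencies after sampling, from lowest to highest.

3.6 kHz, 4.2 kHz, 6.2 kHz

fs/2 = 12.8 kHz.
96.2 kHz mod fs = 19.4 kHz.
19.4 kHz > fs/2 = 12.8 kHz, folds to fs − 19.4 kHz = 6.2 kHz.
72.6 kHz mod fs = 21.4 kHz.
21.4 kHz > fs/2 = 12.8 kHz, folds to fs − 21.4 kHz = 4.2 kHz.
80.4 kHz mod fs = 3.6 kHz.
3.6 kHz ≤ fs/2 = 12.8 kHz, appears at 3.6 kHz.
Distinct values: {3.6 kHz, 4.2 kHz, 6.2 kHz}.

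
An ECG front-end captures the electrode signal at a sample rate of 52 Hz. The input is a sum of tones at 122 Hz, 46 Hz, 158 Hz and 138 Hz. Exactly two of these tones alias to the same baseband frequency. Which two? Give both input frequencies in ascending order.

122 Hz, 138 Hz

fs/2 = 26 Hz.
122 Hz mod fs = 18 Hz.
18 Hz ≤ fs/2 = 26 Hz, appears at 18 Hz.
46 Hz > fs/2 = 26 Hz, folds to fs − 46 Hz = 6 Hz.
158 Hz mod fs = 2 Hz.
2 Hz ≤ fs/2 = 26 Hz, appears at 2 Hz.
138 Hz mod fs = 34 Hz.
34 Hz > fs/2 = 26 Hz, folds to fs − 34 Hz = 18 Hz.
122 Hz and 138 Hz both map to 18 Hz.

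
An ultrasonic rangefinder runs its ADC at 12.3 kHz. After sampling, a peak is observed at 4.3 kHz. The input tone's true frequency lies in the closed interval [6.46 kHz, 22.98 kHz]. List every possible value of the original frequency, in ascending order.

Frequencies that alias to 4.3 kHz are k·fs ± 4.3 kHz for integer k ≥ 0.
k=0: 4.3 kHz.
k=1: 8 kHz, 16.6 kHz.
k=2: 20.3 kHz, 28.9 kHz.
k=3: 32.6 kHz, 41.2 kHz.
Within [6.46 kHz, 22.98 kHz]: 8 kHz, 16.6 kHz, 20.3 kHz.

8 kHz, 16.6 kHz, 20.3 kHz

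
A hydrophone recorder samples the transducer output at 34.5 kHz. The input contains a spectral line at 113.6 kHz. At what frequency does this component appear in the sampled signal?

10.1 kHz

113.6 kHz mod fs = 10.1 kHz.
10.1 kHz ≤ fs/2 = 17.25 kHz, appears at 10.1 kHz.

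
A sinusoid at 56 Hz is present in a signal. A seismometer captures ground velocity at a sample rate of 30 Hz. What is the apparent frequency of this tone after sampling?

56 Hz mod fs = 26 Hz.
26 Hz > fs/2 = 15 Hz, folds to fs − 26 Hz = 4 Hz.

4 Hz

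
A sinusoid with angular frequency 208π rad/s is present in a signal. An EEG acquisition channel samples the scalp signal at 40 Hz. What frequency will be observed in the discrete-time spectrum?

16 Hz

ω = 208π rad/s → f = ω/(2π) = 104 Hz.
104 Hz mod fs = 24 Hz.
24 Hz > fs/2 = 20 Hz, folds to fs − 24 Hz = 16 Hz.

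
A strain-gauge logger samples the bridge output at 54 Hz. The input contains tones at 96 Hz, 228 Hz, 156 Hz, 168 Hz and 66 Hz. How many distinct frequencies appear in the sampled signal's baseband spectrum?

fs/2 = 27 Hz.
96 Hz mod fs = 42 Hz.
42 Hz > fs/2 = 27 Hz, folds to fs − 42 Hz = 12 Hz.
228 Hz mod fs = 12 Hz.
12 Hz ≤ fs/2 = 27 Hz, appears at 12 Hz.
156 Hz mod fs = 48 Hz.
48 Hz > fs/2 = 27 Hz, folds to fs − 48 Hz = 6 Hz.
168 Hz mod fs = 6 Hz.
6 Hz ≤ fs/2 = 27 Hz, appears at 6 Hz.
66 Hz mod fs = 12 Hz.
12 Hz ≤ fs/2 = 27 Hz, appears at 12 Hz.
Distinct values: {6 Hz, 12 Hz} → 2.

2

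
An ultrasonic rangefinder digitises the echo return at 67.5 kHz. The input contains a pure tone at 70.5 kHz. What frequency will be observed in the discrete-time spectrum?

70.5 kHz mod fs = 3 kHz.
3 kHz ≤ fs/2 = 33.75 kHz, appears at 3 kHz.

3 kHz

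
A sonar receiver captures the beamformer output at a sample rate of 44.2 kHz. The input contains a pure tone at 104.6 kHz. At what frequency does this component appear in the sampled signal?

16.2 kHz

104.6 kHz mod fs = 16.2 kHz.
16.2 kHz ≤ fs/2 = 22.1 kHz, appears at 16.2 kHz.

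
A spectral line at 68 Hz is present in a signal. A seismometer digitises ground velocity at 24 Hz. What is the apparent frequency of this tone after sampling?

4 Hz

68 Hz mod fs = 20 Hz.
20 Hz > fs/2 = 12 Hz, folds to fs − 20 Hz = 4 Hz.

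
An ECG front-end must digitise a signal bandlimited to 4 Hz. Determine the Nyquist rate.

8 Hz

Nyquist rate = 2 × 4 Hz = 8 Hz.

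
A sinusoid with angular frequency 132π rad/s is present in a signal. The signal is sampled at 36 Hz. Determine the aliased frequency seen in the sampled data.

ω = 132π rad/s → f = ω/(2π) = 66 Hz.
66 Hz mod fs = 30 Hz.
30 Hz > fs/2 = 18 Hz, folds to fs − 30 Hz = 6 Hz.

6 Hz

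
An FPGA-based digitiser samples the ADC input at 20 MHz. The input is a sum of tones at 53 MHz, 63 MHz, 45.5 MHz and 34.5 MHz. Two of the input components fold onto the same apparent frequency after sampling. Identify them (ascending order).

fs/2 = 10 MHz.
53 MHz mod fs = 13 MHz.
13 MHz > fs/2 = 10 MHz, folds to fs − 13 MHz = 7 MHz.
63 MHz mod fs = 3 MHz.
3 MHz ≤ fs/2 = 10 MHz, appears at 3 MHz.
45.5 MHz mod fs = 5.5 MHz.
5.5 MHz ≤ fs/2 = 10 MHz, appears at 5.5 MHz.
34.5 MHz mod fs = 14.5 MHz.
14.5 MHz > fs/2 = 10 MHz, folds to fs − 14.5 MHz = 5.5 MHz.
34.5 MHz and 45.5 MHz both map to 5.5 MHz.

34.5 MHz, 45.5 MHz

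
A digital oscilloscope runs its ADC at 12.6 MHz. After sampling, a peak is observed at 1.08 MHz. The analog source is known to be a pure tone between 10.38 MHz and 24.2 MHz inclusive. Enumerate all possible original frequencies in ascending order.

11.52 MHz, 13.68 MHz, 24.12 MHz

Frequencies that alias to 1.08 MHz are k·fs ± 1.08 MHz for integer k ≥ 0.
k=0: 1.08 MHz.
k=1: 11.52 MHz, 13.68 MHz.
k=2: 24.12 MHz, 26.28 MHz.
k=3: 36.72 MHz, 38.88 MHz.
Within [10.38 MHz, 24.2 MHz]: 11.52 MHz, 13.68 MHz, 24.12 MHz.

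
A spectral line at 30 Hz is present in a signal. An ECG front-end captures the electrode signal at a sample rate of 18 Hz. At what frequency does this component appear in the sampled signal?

6 Hz

30 Hz mod fs = 12 Hz.
12 Hz > fs/2 = 9 Hz, folds to fs − 12 Hz = 6 Hz.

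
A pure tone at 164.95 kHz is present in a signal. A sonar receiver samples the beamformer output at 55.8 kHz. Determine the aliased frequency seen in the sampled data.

164.95 kHz mod fs = 53.35 kHz.
53.35 kHz > fs/2 = 27.9 kHz, folds to fs − 53.35 kHz = 2.45 kHz.

2.45 kHz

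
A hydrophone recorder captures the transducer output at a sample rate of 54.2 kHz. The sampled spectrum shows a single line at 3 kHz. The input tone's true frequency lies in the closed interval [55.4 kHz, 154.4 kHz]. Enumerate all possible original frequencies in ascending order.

57.2 kHz, 105.4 kHz, 111.4 kHz

Frequencies that alias to 3 kHz are k·fs ± 3 kHz for integer k ≥ 0.
k=0: 3 kHz.
k=1: 51.2 kHz, 57.2 kHz.
k=2: 105.4 kHz, 111.4 kHz.
k=3: 159.6 kHz, 165.6 kHz.
Within [55.4 kHz, 154.4 kHz]: 57.2 kHz, 105.4 kHz, 111.4 kHz.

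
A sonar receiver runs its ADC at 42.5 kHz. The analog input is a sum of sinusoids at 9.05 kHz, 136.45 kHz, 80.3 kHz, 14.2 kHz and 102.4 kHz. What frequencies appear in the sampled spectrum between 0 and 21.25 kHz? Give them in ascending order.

fs/2 = 21.25 kHz.
9.05 kHz ≤ fs/2 = 21.25 kHz, passes unchanged.
136.45 kHz mod fs = 8.95 kHz.
8.95 kHz ≤ fs/2 = 21.25 kHz, appears at 8.95 kHz.
80.3 kHz mod fs = 37.8 kHz.
37.8 kHz > fs/2 = 21.25 kHz, folds to fs − 37.8 kHz = 4.7 kHz.
14.2 kHz ≤ fs/2 = 21.25 kHz, passes unchanged.
102.4 kHz mod fs = 17.4 kHz.
17.4 kHz ≤ fs/2 = 21.25 kHz, appears at 17.4 kHz.
Distinct values: {4.7 kHz, 8.95 kHz, 9.05 kHz, 14.2 kHz, 17.4 kHz}.

4.7 kHz, 8.95 kHz, 9.05 kHz, 14.2 kHz, 17.4 kHz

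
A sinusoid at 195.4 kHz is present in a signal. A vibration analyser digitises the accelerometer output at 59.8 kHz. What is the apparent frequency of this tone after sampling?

195.4 kHz mod fs = 16 kHz.
16 kHz ≤ fs/2 = 29.9 kHz, appears at 16 kHz.

16 kHz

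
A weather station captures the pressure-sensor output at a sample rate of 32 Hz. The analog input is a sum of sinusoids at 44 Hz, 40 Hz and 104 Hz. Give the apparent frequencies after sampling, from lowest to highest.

fs/2 = 16 Hz.
44 Hz mod fs = 12 Hz.
12 Hz ≤ fs/2 = 16 Hz, appears at 12 Hz.
40 Hz mod fs = 8 Hz.
8 Hz ≤ fs/2 = 16 Hz, appears at 8 Hz.
104 Hz mod fs = 8 Hz.
8 Hz ≤ fs/2 = 16 Hz, appears at 8 Hz.
Distinct values: {8 Hz, 12 Hz}.

8 Hz, 12 Hz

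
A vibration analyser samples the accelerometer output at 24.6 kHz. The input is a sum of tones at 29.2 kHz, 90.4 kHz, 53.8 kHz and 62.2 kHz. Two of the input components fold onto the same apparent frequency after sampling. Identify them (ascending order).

fs/2 = 12.3 kHz.
29.2 kHz mod fs = 4.6 kHz.
4.6 kHz ≤ fs/2 = 12.3 kHz, appears at 4.6 kHz.
90.4 kHz mod fs = 16.6 kHz.
16.6 kHz > fs/2 = 12.3 kHz, folds to fs − 16.6 kHz = 8 kHz.
53.8 kHz mod fs = 4.6 kHz.
4.6 kHz ≤ fs/2 = 12.3 kHz, appears at 4.6 kHz.
62.2 kHz mod fs = 13 kHz.
13 kHz > fs/2 = 12.3 kHz, folds to fs − 13 kHz = 11.6 kHz.
29.2 kHz and 53.8 kHz both map to 4.6 kHz.

29.2 kHz, 53.8 kHz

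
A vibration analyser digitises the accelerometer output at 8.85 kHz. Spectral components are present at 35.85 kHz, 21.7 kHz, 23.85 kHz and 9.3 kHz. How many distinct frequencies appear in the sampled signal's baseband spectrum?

fs/2 = 4.425 kHz.
35.85 kHz mod fs = 0.45 kHz.
0.45 kHz ≤ fs/2 = 4.425 kHz, appears at 0.45 kHz.
21.7 kHz mod fs = 4 kHz.
4 kHz ≤ fs/2 = 4.425 kHz, appears at 4 kHz.
23.85 kHz mod fs = 6.15 kHz.
6.15 kHz > fs/2 = 4.425 kHz, folds to fs − 6.15 kHz = 2.7 kHz.
9.3 kHz mod fs = 0.45 kHz.
0.45 kHz ≤ fs/2 = 4.425 kHz, appears at 0.45 kHz.
Distinct values: {0.45 kHz, 2.7 kHz, 4 kHz} → 3.

3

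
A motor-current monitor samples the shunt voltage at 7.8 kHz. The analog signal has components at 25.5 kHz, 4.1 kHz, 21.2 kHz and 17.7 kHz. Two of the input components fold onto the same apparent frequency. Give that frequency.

2.1 kHz

fs/2 = 3.9 kHz.
25.5 kHz mod fs = 2.1 kHz.
2.1 kHz ≤ fs/2 = 3.9 kHz, appears at 2.1 kHz.
4.1 kHz > fs/2 = 3.9 kHz, folds to fs − 4.1 kHz = 3.7 kHz.
21.2 kHz mod fs = 5.6 kHz.
5.6 kHz > fs/2 = 3.9 kHz, folds to fs − 5.6 kHz = 2.2 kHz.
17.7 kHz mod fs = 2.1 kHz.
2.1 kHz ≤ fs/2 = 3.9 kHz, appears at 2.1 kHz.
17.7 kHz and 25.5 kHz both map to 2.1 kHz.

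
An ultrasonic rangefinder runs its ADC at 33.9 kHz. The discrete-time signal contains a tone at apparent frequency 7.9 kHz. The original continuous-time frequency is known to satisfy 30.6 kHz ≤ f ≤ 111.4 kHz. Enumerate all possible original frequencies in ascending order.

41.8 kHz, 59.9 kHz, 75.7 kHz, 93.8 kHz, 109.6 kHz

Frequencies that alias to 7.9 kHz are k·fs ± 7.9 kHz for integer k ≥ 0.
k=0: 7.9 kHz.
k=1: 26 kHz, 41.8 kHz.
k=2: 59.9 kHz, 75.7 kHz.
k=3: 93.8 kHz, 109.6 kHz.
k=4: 127.7 kHz, 143.5 kHz.
Within [30.6 kHz, 111.4 kHz]: 41.8 kHz, 59.9 kHz, 75.7 kHz, 93.8 kHz, 109.6 kHz.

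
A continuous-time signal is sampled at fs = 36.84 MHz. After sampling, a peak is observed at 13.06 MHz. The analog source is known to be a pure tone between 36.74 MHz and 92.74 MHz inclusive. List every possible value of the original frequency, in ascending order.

49.9 MHz, 60.62 MHz, 86.74 MHz

Frequencies that alias to 13.06 MHz are k·fs ± 13.06 MHz for integer k ≥ 0.
k=0: 13.06 MHz.
k=1: 23.78 MHz, 49.9 MHz.
k=2: 60.62 MHz, 86.74 MHz.
k=3: 97.46 MHz, 123.58 MHz.
Within [36.74 MHz, 92.74 MHz]: 49.9 MHz, 60.62 MHz, 86.74 MHz.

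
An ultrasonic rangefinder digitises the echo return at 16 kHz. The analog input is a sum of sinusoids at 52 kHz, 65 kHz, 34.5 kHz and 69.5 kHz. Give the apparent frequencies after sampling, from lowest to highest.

fs/2 = 8 kHz.
52 kHz mod fs = 4 kHz.
4 kHz ≤ fs/2 = 8 kHz, appears at 4 kHz.
65 kHz mod fs = 1 kHz.
1 kHz ≤ fs/2 = 8 kHz, appears at 1 kHz.
34.5 kHz mod fs = 2.5 kHz.
2.5 kHz ≤ fs/2 = 8 kHz, appears at 2.5 kHz.
69.5 kHz mod fs = 5.5 kHz.
5.5 kHz ≤ fs/2 = 8 kHz, appears at 5.5 kHz.
Distinct values: {1 kHz, 2.5 kHz, 4 kHz, 5.5 kHz}.

1 kHz, 2.5 kHz, 4 kHz, 5.5 kHz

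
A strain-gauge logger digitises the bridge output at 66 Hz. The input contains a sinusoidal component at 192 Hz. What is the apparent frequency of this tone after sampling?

6 Hz

192 Hz mod fs = 60 Hz.
60 Hz > fs/2 = 33 Hz, folds to fs − 60 Hz = 6 Hz.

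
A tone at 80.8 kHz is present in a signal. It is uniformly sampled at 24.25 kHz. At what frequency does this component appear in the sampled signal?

80.8 kHz mod fs = 8.05 kHz.
8.05 kHz ≤ fs/2 = 12.125 kHz, appears at 8.05 kHz.

8.05 kHz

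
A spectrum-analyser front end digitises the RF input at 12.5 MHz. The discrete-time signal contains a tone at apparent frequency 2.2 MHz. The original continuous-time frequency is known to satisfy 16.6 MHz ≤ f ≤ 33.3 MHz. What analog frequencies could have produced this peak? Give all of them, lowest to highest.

22.8 MHz, 27.2 MHz

Frequencies that alias to 2.2 MHz are k·fs ± 2.2 MHz for integer k ≥ 0.
k=0: 2.2 MHz.
k=1: 10.3 MHz, 14.7 MHz.
k=2: 22.8 MHz, 27.2 MHz.
k=3: 35.3 MHz, 39.7 MHz.
Within [16.6 MHz, 33.3 MHz]: 22.8 MHz, 27.2 MHz.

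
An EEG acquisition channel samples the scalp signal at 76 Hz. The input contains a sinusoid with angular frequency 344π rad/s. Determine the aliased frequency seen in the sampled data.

ω = 344π rad/s → f = ω/(2π) = 172 Hz.
172 Hz mod fs = 20 Hz.
20 Hz ≤ fs/2 = 38 Hz, appears at 20 Hz.

20 Hz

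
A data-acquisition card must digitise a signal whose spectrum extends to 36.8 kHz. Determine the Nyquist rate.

73.6 kHz

Nyquist rate = 2 × 36.8 kHz = 73.6 kHz.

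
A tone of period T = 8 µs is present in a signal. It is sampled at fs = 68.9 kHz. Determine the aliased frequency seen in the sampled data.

12.8 kHz

T = 8 µs → f = 1/T = 125 kHz.
125 kHz mod fs = 56.1 kHz.
56.1 kHz > fs/2 = 34.45 kHz, folds to fs − 56.1 kHz = 12.8 kHz.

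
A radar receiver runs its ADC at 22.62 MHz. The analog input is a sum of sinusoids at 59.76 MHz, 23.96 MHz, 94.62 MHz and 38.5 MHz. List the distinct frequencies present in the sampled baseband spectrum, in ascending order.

1.34 MHz, 4.14 MHz, 6.74 MHz, 8.1 MHz

fs/2 = 11.31 MHz.
59.76 MHz mod fs = 14.52 MHz.
14.52 MHz > fs/2 = 11.31 MHz, folds to fs − 14.52 MHz = 8.1 MHz.
23.96 MHz mod fs = 1.34 MHz.
1.34 MHz ≤ fs/2 = 11.31 MHz, appears at 1.34 MHz.
94.62 MHz mod fs = 4.14 MHz.
4.14 MHz ≤ fs/2 = 11.31 MHz, appears at 4.14 MHz.
38.5 MHz mod fs = 15.88 MHz.
15.88 MHz > fs/2 = 11.31 MHz, folds to fs − 15.88 MHz = 6.74 MHz.
Distinct values: {1.34 MHz, 4.14 MHz, 6.74 MHz, 8.1 MHz}.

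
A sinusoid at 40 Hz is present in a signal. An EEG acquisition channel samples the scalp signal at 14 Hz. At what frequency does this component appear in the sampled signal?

2 Hz

40 Hz mod fs = 12 Hz.
12 Hz > fs/2 = 7 Hz, folds to fs − 12 Hz = 2 Hz.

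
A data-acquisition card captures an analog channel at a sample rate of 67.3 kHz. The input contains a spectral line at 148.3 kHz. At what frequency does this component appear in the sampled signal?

13.7 kHz

148.3 kHz mod fs = 13.7 kHz.
13.7 kHz ≤ fs/2 = 33.65 kHz, appears at 13.7 kHz.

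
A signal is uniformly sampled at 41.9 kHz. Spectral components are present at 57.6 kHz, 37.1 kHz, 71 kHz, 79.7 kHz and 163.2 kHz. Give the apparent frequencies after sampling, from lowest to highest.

fs/2 = 20.95 kHz.
57.6 kHz mod fs = 15.7 kHz.
15.7 kHz ≤ fs/2 = 20.95 kHz, appears at 15.7 kHz.
37.1 kHz > fs/2 = 20.95 kHz, folds to fs − 37.1 kHz = 4.8 kHz.
71 kHz mod fs = 29.1 kHz.
29.1 kHz > fs/2 = 20.95 kHz, folds to fs − 29.1 kHz = 12.8 kHz.
79.7 kHz mod fs = 37.8 kHz.
37.8 kHz > fs/2 = 20.95 kHz, folds to fs − 37.8 kHz = 4.1 kHz.
163.2 kHz mod fs = 37.5 kHz.
37.5 kHz > fs/2 = 20.95 kHz, folds to fs − 37.5 kHz = 4.4 kHz.
Distinct values: {4.1 kHz, 4.4 kHz, 4.8 kHz, 12.8 kHz, 15.7 kHz}.

4.1 kHz, 4.4 kHz, 4.8 kHz, 12.8 kHz, 15.7 kHz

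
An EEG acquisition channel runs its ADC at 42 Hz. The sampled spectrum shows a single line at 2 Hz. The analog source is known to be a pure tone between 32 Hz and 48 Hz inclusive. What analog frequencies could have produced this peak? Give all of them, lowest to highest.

Frequencies that alias to 2 Hz are k·fs ± 2 Hz for integer k ≥ 0.
k=0: 2 Hz.
k=1: 40 Hz, 44 Hz.
k=2: 82 Hz, 86 Hz.
Within [32 Hz, 48 Hz]: 40 Hz, 44 Hz.

40 Hz, 44 Hz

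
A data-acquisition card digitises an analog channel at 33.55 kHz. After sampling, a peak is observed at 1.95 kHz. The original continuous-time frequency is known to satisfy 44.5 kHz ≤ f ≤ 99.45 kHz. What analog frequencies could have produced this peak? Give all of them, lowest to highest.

65.15 kHz, 69.05 kHz, 98.7 kHz

Frequencies that alias to 1.95 kHz are k·fs ± 1.95 kHz for integer k ≥ 0.
k=0: 1.95 kHz.
k=1: 31.6 kHz, 35.5 kHz.
k=2: 65.15 kHz, 69.05 kHz.
k=3: 98.7 kHz, 102.6 kHz.
k=4: 132.25 kHz, 136.15 kHz.
Within [44.5 kHz, 99.45 kHz]: 65.15 kHz, 69.05 kHz, 98.7 kHz.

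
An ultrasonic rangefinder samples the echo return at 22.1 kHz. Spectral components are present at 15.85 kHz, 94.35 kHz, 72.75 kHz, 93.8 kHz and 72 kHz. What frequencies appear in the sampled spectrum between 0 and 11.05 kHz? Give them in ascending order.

5.4 kHz, 5.7 kHz, 5.95 kHz, 6.25 kHz, 6.45 kHz

fs/2 = 11.05 kHz.
15.85 kHz > fs/2 = 11.05 kHz, folds to fs − 15.85 kHz = 6.25 kHz.
94.35 kHz mod fs = 5.95 kHz.
5.95 kHz ≤ fs/2 = 11.05 kHz, appears at 5.95 kHz.
72.75 kHz mod fs = 6.45 kHz.
6.45 kHz ≤ fs/2 = 11.05 kHz, appears at 6.45 kHz.
93.8 kHz mod fs = 5.4 kHz.
5.4 kHz ≤ fs/2 = 11.05 kHz, appears at 5.4 kHz.
72 kHz mod fs = 5.7 kHz.
5.7 kHz ≤ fs/2 = 11.05 kHz, appears at 5.7 kHz.
Distinct values: {5.4 kHz, 5.7 kHz, 5.95 kHz, 6.25 kHz, 6.45 kHz}.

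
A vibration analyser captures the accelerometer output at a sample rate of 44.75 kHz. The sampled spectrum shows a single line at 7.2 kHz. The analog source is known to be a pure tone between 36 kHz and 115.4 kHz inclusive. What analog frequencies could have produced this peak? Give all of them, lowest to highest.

37.55 kHz, 51.95 kHz, 82.3 kHz, 96.7 kHz

Frequencies that alias to 7.2 kHz are k·fs ± 7.2 kHz for integer k ≥ 0.
k=0: 7.2 kHz.
k=1: 37.55 kHz, 51.95 kHz.
k=2: 82.3 kHz, 96.7 kHz.
k=3: 127.05 kHz, 141.45 kHz.
Within [36 kHz, 115.4 kHz]: 37.55 kHz, 51.95 kHz, 82.3 kHz, 96.7 kHz.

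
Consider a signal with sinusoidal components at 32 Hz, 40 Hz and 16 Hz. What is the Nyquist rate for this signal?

Highest-frequency component: 40 Hz.
Nyquist rate = 2 × 40 Hz = 80 Hz.

80 Hz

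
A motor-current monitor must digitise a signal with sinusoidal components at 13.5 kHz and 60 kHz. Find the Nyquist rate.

120 kHz

Highest-frequency component: 60 kHz.
Nyquist rate = 2 × 60 kHz = 120 kHz.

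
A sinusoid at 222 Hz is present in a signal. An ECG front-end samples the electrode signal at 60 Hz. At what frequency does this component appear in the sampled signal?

18 Hz

222 Hz mod fs = 42 Hz.
42 Hz > fs/2 = 30 Hz, folds to fs − 42 Hz = 18 Hz.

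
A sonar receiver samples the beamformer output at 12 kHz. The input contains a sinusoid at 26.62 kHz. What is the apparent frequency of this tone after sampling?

2.62 kHz

26.62 kHz mod fs = 2.62 kHz.
2.62 kHz ≤ fs/2 = 6 kHz, appears at 2.62 kHz.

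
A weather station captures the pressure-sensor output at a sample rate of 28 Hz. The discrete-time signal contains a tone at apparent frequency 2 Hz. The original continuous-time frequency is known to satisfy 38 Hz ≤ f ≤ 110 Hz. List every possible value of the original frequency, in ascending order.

54 Hz, 58 Hz, 82 Hz, 86 Hz, 110 Hz

Frequencies that alias to 2 Hz are k·fs ± 2 Hz for integer k ≥ 0.
k=0: 2 Hz.
k=1: 26 Hz, 30 Hz.
k=2: 54 Hz, 58 Hz.
k=3: 82 Hz, 86 Hz.
k=4: 110 Hz, 114 Hz.
k=5: 138 Hz, 142 Hz.
Within [38 Hz, 110 Hz]: 54 Hz, 58 Hz, 82 Hz, 86 Hz, 110 Hz.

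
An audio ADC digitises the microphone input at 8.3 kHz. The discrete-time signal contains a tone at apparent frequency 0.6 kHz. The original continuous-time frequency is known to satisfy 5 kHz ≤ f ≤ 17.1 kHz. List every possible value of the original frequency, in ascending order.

7.7 kHz, 8.9 kHz, 16 kHz

Frequencies that alias to 0.6 kHz are k·fs ± 0.6 kHz for integer k ≥ 0.
k=0: 0.6 kHz.
k=1: 7.7 kHz, 8.9 kHz.
k=2: 16 kHz, 17.2 kHz.
k=3: 24.3 kHz, 25.5 kHz.
Within [5 kHz, 17.1 kHz]: 7.7 kHz, 8.9 kHz, 16 kHz.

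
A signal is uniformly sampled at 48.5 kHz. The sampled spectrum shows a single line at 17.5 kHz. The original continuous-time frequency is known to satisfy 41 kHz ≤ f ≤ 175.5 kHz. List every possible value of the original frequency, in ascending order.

Frequencies that alias to 17.5 kHz are k·fs ± 17.5 kHz for integer k ≥ 0.
k=0: 17.5 kHz.
k=1: 31 kHz, 66 kHz.
k=2: 79.5 kHz, 114.5 kHz.
k=3: 128 kHz, 163 kHz.
k=4: 176.5 kHz, 211.5 kHz.
Within [41 kHz, 175.5 kHz]: 66 kHz, 79.5 kHz, 114.5 kHz, 128 kHz, 163 kHz.

66 kHz, 79.5 kHz, 114.5 kHz, 128 kHz, 163 kHz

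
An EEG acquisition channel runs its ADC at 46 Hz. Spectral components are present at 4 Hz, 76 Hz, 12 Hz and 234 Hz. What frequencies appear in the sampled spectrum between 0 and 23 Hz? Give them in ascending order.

fs/2 = 23 Hz.
4 Hz ≤ fs/2 = 23 Hz, passes unchanged.
76 Hz mod fs = 30 Hz.
30 Hz > fs/2 = 23 Hz, folds to fs − 30 Hz = 16 Hz.
12 Hz ≤ fs/2 = 23 Hz, passes unchanged.
234 Hz mod fs = 4 Hz.
4 Hz ≤ fs/2 = 23 Hz, appears at 4 Hz.
Distinct values: {4 Hz, 12 Hz, 16 Hz}.

4 Hz, 12 Hz, 16 Hz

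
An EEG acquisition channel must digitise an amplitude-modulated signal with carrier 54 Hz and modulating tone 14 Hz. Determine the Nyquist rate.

136 Hz

AM sidebands sit at fc ± fm = 40 Hz and 68 Hz.
Highest-frequency component: 68 Hz.
Nyquist rate = 2 × 68 Hz = 136 Hz.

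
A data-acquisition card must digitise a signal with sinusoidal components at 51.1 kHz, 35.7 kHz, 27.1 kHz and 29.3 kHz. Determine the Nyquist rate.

102.2 kHz

Highest-frequency component: 51.1 kHz.
Nyquist rate = 2 × 51.1 kHz = 102.2 kHz.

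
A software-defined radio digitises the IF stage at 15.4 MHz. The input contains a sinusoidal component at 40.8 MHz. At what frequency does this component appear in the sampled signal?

40.8 MHz mod fs = 10 MHz.
10 MHz > fs/2 = 7.7 MHz, folds to fs − 10 MHz = 5.4 MHz.

5.4 MHz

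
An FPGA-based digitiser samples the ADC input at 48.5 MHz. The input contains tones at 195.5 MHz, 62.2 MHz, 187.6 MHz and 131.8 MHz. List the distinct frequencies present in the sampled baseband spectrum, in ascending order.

1.5 MHz, 6.4 MHz, 13.7 MHz

fs/2 = 24.25 MHz.
195.5 MHz mod fs = 1.5 MHz.
1.5 MHz ≤ fs/2 = 24.25 MHz, appears at 1.5 MHz.
62.2 MHz mod fs = 13.7 MHz.
13.7 MHz ≤ fs/2 = 24.25 MHz, appears at 13.7 MHz.
187.6 MHz mod fs = 42.1 MHz.
42.1 MHz > fs/2 = 24.25 MHz, folds to fs − 42.1 MHz = 6.4 MHz.
131.8 MHz mod fs = 34.8 MHz.
34.8 MHz > fs/2 = 24.25 MHz, folds to fs − 34.8 MHz = 13.7 MHz.
Distinct values: {1.5 MHz, 6.4 MHz, 13.7 MHz}.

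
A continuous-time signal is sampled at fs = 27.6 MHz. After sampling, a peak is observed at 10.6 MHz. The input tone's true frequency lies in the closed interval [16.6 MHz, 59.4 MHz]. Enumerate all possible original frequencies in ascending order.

17 MHz, 38.2 MHz, 44.6 MHz

Frequencies that alias to 10.6 MHz are k·fs ± 10.6 MHz for integer k ≥ 0.
k=0: 10.6 MHz.
k=1: 17 MHz, 38.2 MHz.
k=2: 44.6 MHz, 65.8 MHz.
k=3: 72.2 MHz, 93.4 MHz.
Within [16.6 MHz, 59.4 MHz]: 17 MHz, 38.2 MHz, 44.6 MHz.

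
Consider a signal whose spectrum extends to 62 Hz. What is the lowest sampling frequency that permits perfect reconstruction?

Nyquist rate = 2 × 62 Hz = 124 Hz.

124 Hz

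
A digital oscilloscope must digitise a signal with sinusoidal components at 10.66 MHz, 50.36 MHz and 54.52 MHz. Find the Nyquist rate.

Highest-frequency component: 54.52 MHz.
Nyquist rate = 2 × 54.52 MHz = 109.04 MHz.

109.04 MHz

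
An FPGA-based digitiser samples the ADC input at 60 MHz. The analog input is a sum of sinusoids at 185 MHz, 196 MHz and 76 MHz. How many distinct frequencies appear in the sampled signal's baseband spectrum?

fs/2 = 30 MHz.
185 MHz mod fs = 5 MHz.
5 MHz ≤ fs/2 = 30 MHz, appears at 5 MHz.
196 MHz mod fs = 16 MHz.
16 MHz ≤ fs/2 = 30 MHz, appears at 16 MHz.
76 MHz mod fs = 16 MHz.
16 MHz ≤ fs/2 = 30 MHz, appears at 16 MHz.
Distinct values: {5 MHz, 16 MHz} → 2.

2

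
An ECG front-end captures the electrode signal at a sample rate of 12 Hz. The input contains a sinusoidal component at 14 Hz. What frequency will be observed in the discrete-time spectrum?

2 Hz

14 Hz mod fs = 2 Hz.
2 Hz ≤ fs/2 = 6 Hz, appears at 2 Hz.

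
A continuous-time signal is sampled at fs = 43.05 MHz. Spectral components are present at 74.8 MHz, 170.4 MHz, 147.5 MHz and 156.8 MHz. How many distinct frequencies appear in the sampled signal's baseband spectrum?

fs/2 = 21.525 MHz.
74.8 MHz mod fs = 31.75 MHz.
31.75 MHz > fs/2 = 21.525 MHz, folds to fs − 31.75 MHz = 11.3 MHz.
170.4 MHz mod fs = 41.25 MHz.
41.25 MHz > fs/2 = 21.525 MHz, folds to fs − 41.25 MHz = 1.8 MHz.
147.5 MHz mod fs = 18.35 MHz.
18.35 MHz ≤ fs/2 = 21.525 MHz, appears at 18.35 MHz.
156.8 MHz mod fs = 27.65 MHz.
27.65 MHz > fs/2 = 21.525 MHz, folds to fs − 27.65 MHz = 15.4 MHz.
Distinct values: {1.8 MHz, 11.3 MHz, 15.4 MHz, 18.35 MHz} → 4.

4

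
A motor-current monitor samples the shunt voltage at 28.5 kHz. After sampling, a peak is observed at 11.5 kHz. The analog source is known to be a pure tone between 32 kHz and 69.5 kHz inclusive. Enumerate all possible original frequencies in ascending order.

40 kHz, 45.5 kHz, 68.5 kHz

Frequencies that alias to 11.5 kHz are k·fs ± 11.5 kHz for integer k ≥ 0.
k=0: 11.5 kHz.
k=1: 17 kHz, 40 kHz.
k=2: 45.5 kHz, 68.5 kHz.
k=3: 74 kHz, 97 kHz.
Within [32 kHz, 69.5 kHz]: 40 kHz, 45.5 kHz, 68.5 kHz.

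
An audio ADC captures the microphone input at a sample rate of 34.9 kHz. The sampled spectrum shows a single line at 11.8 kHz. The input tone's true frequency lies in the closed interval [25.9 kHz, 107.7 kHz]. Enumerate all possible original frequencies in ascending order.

46.7 kHz, 58 kHz, 81.6 kHz, 92.9 kHz

Frequencies that alias to 11.8 kHz are k·fs ± 11.8 kHz for integer k ≥ 0.
k=0: 11.8 kHz.
k=1: 23.1 kHz, 46.7 kHz.
k=2: 58 kHz, 81.6 kHz.
k=3: 92.9 kHz, 116.5 kHz.
k=4: 127.8 kHz, 151.4 kHz.
Within [25.9 kHz, 107.7 kHz]: 46.7 kHz, 58 kHz, 81.6 kHz, 92.9 kHz.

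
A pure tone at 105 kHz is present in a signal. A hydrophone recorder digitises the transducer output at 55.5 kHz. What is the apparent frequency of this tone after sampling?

6 kHz

105 kHz mod fs = 49.5 kHz.
49.5 kHz > fs/2 = 27.75 kHz, folds to fs − 49.5 kHz = 6 kHz.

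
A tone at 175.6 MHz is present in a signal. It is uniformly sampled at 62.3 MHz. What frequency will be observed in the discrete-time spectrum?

175.6 MHz mod fs = 51 MHz.
51 MHz > fs/2 = 31.15 MHz, folds to fs − 51 MHz = 11.3 MHz.

11.3 MHz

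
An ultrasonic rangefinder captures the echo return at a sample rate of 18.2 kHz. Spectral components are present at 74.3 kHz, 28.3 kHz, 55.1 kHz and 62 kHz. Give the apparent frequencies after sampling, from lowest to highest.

fs/2 = 9.1 kHz.
74.3 kHz mod fs = 1.5 kHz.
1.5 kHz ≤ fs/2 = 9.1 kHz, appears at 1.5 kHz.
28.3 kHz mod fs = 10.1 kHz.
10.1 kHz > fs/2 = 9.1 kHz, folds to fs − 10.1 kHz = 8.1 kHz.
55.1 kHz mod fs = 0.5 kHz.
0.5 kHz ≤ fs/2 = 9.1 kHz, appears at 0.5 kHz.
62 kHz mod fs = 7.4 kHz.
7.4 kHz ≤ fs/2 = 9.1 kHz, appears at 7.4 kHz.
Distinct values: {0.5 kHz, 1.5 kHz, 7.4 kHz, 8.1 kHz}.

0.5 kHz, 1.5 kHz, 7.4 kHz, 8.1 kHz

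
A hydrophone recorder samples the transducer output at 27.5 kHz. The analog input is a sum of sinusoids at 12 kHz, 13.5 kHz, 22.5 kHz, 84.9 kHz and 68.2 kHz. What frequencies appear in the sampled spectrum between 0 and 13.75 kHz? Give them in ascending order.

fs/2 = 13.75 kHz.
12 kHz ≤ fs/2 = 13.75 kHz, passes unchanged.
13.5 kHz ≤ fs/2 = 13.75 kHz, passes unchanged.
22.5 kHz > fs/2 = 13.75 kHz, folds to fs − 22.5 kHz = 5 kHz.
84.9 kHz mod fs = 2.4 kHz.
2.4 kHz ≤ fs/2 = 13.75 kHz, appears at 2.4 kHz.
68.2 kHz mod fs = 13.2 kHz.
13.2 kHz ≤ fs/2 = 13.75 kHz, appears at 13.2 kHz.
Distinct values: {2.4 kHz, 5 kHz, 12 kHz, 13.2 kHz, 13.5 kHz}.

2.4 kHz, 5 kHz, 12 kHz, 13.2 kHz, 13.5 kHz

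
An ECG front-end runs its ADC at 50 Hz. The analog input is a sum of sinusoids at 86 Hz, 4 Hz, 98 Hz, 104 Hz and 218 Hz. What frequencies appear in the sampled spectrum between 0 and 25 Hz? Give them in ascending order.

fs/2 = 25 Hz.
86 Hz mod fs = 36 Hz.
36 Hz > fs/2 = 25 Hz, folds to fs − 36 Hz = 14 Hz.
4 Hz ≤ fs/2 = 25 Hz, passes unchanged.
98 Hz mod fs = 48 Hz.
48 Hz > fs/2 = 25 Hz, folds to fs − 48 Hz = 2 Hz.
104 Hz mod fs = 4 Hz.
4 Hz ≤ fs/2 = 25 Hz, appears at 4 Hz.
218 Hz mod fs = 18 Hz.
18 Hz ≤ fs/2 = 25 Hz, appears at 18 Hz.
Distinct values: {2 Hz, 4 Hz, 14 Hz, 18 Hz}.

2 Hz, 4 Hz, 14 Hz, 18 Hz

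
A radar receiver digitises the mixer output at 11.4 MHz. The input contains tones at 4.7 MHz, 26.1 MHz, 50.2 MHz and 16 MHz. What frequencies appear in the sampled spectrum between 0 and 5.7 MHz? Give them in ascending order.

3.3 MHz, 4.6 MHz, 4.7 MHz

fs/2 = 5.7 MHz.
4.7 MHz ≤ fs/2 = 5.7 MHz, passes unchanged.
26.1 MHz mod fs = 3.3 MHz.
3.3 MHz ≤ fs/2 = 5.7 MHz, appears at 3.3 MHz.
50.2 MHz mod fs = 4.6 MHz.
4.6 MHz ≤ fs/2 = 5.7 MHz, appears at 4.6 MHz.
16 MHz mod fs = 4.6 MHz.
4.6 MHz ≤ fs/2 = 5.7 MHz, appears at 4.6 MHz.
Distinct values: {3.3 MHz, 4.6 MHz, 4.7 MHz}.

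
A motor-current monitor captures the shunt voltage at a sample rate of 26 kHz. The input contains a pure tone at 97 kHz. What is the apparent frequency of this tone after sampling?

7 kHz

97 kHz mod fs = 19 kHz.
19 kHz > fs/2 = 13 kHz, folds to fs − 19 kHz = 7 kHz.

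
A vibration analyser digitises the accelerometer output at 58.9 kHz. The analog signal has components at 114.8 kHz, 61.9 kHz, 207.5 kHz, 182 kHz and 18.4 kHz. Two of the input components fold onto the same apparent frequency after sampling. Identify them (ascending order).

61.9 kHz, 114.8 kHz

fs/2 = 29.45 kHz.
114.8 kHz mod fs = 55.9 kHz.
55.9 kHz > fs/2 = 29.45 kHz, folds to fs − 55.9 kHz = 3 kHz.
61.9 kHz mod fs = 3 kHz.
3 kHz ≤ fs/2 = 29.45 kHz, appears at 3 kHz.
207.5 kHz mod fs = 30.8 kHz.
30.8 kHz > fs/2 = 29.45 kHz, folds to fs − 30.8 kHz = 28.1 kHz.
182 kHz mod fs = 5.3 kHz.
5.3 kHz ≤ fs/2 = 29.45 kHz, appears at 5.3 kHz.
18.4 kHz ≤ fs/2 = 29.45 kHz, passes unchanged.
61.9 kHz and 114.8 kHz both map to 3 kHz.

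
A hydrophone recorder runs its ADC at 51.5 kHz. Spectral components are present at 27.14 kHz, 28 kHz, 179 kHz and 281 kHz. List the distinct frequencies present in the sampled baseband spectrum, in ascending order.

fs/2 = 25.75 kHz.
27.14 kHz > fs/2 = 25.75 kHz, folds to fs − 27.14 kHz = 24.36 kHz.
28 kHz > fs/2 = 25.75 kHz, folds to fs − 28 kHz = 23.5 kHz.
179 kHz mod fs = 24.5 kHz.
24.5 kHz ≤ fs/2 = 25.75 kHz, appears at 24.5 kHz.
281 kHz mod fs = 23.5 kHz.
23.5 kHz ≤ fs/2 = 25.75 kHz, appears at 23.5 kHz.
Distinct values: {23.5 kHz, 24.36 kHz, 24.5 kHz}.

23.5 kHz, 24.36 kHz, 24.5 kHz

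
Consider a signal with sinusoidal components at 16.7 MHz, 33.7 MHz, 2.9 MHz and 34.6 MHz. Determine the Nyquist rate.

Highest-frequency component: 34.6 MHz.
Nyquist rate = 2 × 34.6 MHz = 69.2 MHz.

69.2 MHz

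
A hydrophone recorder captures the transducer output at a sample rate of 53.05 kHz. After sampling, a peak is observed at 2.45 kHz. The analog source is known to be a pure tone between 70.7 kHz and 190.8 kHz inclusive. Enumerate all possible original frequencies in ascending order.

103.65 kHz, 108.55 kHz, 156.7 kHz, 161.6 kHz

Frequencies that alias to 2.45 kHz are k·fs ± 2.45 kHz for integer k ≥ 0.
k=0: 2.45 kHz.
k=1: 50.6 kHz, 55.5 kHz.
k=2: 103.65 kHz, 108.55 kHz.
k=3: 156.7 kHz, 161.6 kHz.
k=4: 209.75 kHz, 214.65 kHz.
Within [70.7 kHz, 190.8 kHz]: 103.65 kHz, 108.55 kHz, 156.7 kHz, 161.6 kHz.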